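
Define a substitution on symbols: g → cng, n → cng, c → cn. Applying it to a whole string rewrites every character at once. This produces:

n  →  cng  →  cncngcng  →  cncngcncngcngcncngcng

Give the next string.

Applying the rule to each of the 21 symbols of cncngcncngcngcncngcng gives the pieces cn cng cn cng cng cn cng cn cng cng cn cng cng cn cng cn cng cng cn cng cng, which concatenate to the answer.

cncngcncngcngcncngcncngcngcncngcngcncngcncngcngcncngcng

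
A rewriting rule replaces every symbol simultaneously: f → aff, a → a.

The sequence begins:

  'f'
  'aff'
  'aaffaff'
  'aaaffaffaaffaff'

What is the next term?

Applying the rule to each of the 15 symbols of aaaffaffaaffaff gives the pieces a a a aff aff a aff aff a a aff aff a aff aff, which concatenate to the answer.

aaaaffaffaaffaffaaaffaffaaffaff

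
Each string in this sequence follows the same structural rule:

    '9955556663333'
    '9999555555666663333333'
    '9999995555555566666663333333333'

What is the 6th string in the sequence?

9999999999995555555555555566666666666663333333333333333333

Term n consists of 2n 9's, followed by 2n+2 5's, followed by 2n+1 6's, followed by 3n+1 3's (n = 1, 2, …).
Setting n = 6 gives 12, 14, 13, 19 characters in each block.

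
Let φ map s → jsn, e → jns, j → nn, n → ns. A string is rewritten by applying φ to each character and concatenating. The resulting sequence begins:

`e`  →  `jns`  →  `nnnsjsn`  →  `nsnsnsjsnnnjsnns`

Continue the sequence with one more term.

φ(nsnsnsjsnnnjsnns) expands symbol-by-symbol to ns jsn ns jsn ns jsn nn jsn ns ns ns nn jsn ns ns jsn; joining the 16 pieces gives the next term.

nsjsnnsjsnnsjsnnnjsnnsnsnsnnjsnnsnsjsn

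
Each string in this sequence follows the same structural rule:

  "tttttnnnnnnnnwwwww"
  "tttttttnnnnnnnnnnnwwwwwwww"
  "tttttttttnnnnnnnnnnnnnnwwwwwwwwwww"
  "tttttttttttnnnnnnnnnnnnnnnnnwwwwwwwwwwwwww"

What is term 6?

Term n consists of 2n+1 t's, followed by 3n+2 n's, followed by 3n-1 w's, where the shown terms are n = 2, 3, 4, 5.
For term 6, n = 7, so the run lengths are 15, 23, 20.

tttttttttttttttnnnnnnnnnnnnnnnnnnnnnnnwwwwwwwwwwwwwwwwwwww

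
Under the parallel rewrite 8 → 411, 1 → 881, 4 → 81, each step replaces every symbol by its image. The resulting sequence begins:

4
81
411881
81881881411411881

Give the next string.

Applying the rule to each of the 17 symbols of 81881881411411881 gives the pieces 411 881 411 411 881 411 411 881 81 881 881 81 881 881 411 411 881, which concatenate to the answer.

4118814114118814114118818188188181881881411411881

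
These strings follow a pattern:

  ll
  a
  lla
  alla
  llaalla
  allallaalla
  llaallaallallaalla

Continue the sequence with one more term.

This is a Fibonacci-style word recurrence s(k) = s(k−2)·s(k−1): e.g. ll·a = lla.
The next term joins allallaalla and llaallaallallaalla.

allallaallallaallaallallaalla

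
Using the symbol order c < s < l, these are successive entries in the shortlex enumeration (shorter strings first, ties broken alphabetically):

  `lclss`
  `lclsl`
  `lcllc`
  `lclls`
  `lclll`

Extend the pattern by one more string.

lsccc

The successor of lclll increments the rightmost position that isn't already l and resets every position after it to c.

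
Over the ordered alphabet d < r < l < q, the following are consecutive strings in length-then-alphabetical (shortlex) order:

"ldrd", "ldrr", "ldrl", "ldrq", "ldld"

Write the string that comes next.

ldlr

Find the rightmost character of ldld below q, bump it to the next letter, and reset everything to its right to d.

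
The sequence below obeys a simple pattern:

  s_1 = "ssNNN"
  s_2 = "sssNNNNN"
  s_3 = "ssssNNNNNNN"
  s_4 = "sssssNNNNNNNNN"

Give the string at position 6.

Reading off run lengths: s runs 2, 3, 4, 5; N runs 3, 5, 7, 9 — each is linear in n (n = 1, 2, …).
At n = 6 the blocks have lengths 7, 13.

sssssssNNNNNNNNNNNNN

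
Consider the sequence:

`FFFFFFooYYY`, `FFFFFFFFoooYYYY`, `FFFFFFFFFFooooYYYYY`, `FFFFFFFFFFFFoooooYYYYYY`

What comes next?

Term n consists of 2n+2 F's, followed by n o's, followed by n+1 Y's, where the shown terms are n = 2, 3, 4, 5.
Setting n = 6 gives 14, 6, 7 characters in each block.

FFFFFFFFFFFFFFooooooYYYYYYY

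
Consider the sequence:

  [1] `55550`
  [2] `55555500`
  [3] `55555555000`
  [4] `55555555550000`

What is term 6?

55555555555555000000

Term n consists of 2n+2 5's, followed by n 0's (n = 1, 2, …).
At n = 6 the blocks have lengths 14, 6.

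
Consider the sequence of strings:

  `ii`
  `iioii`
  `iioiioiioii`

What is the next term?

iioiioiioiioiioiioiioii

s(k+1) = s(k)·o·s(k) — each term doubles the last with 'o' between the halves.
So the next term is two copies of iioiioiioii with 'o' between the halves.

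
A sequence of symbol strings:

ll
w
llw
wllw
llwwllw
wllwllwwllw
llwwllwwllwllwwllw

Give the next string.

From term 3 onward, concatenate the second-to-last term with the last: ll·w = llw, w·llw = wllw, …
So term 8 is wllwllwwllw·llwwllwwllwllwwllw.

wllwllwwllwllwwllwwllwllwwllw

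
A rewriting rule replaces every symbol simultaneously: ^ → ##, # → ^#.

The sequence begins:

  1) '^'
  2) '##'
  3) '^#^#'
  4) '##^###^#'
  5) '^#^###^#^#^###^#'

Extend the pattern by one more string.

φ(^#^###^#^#^###^#) expands symbol-by-symbol to ## ^# ## ^# ^# ^# ## ^# ## ^# ## ^# ^# ^# ## ^#; joining the 16 pieces gives the next term.

##^###^#^#^###^###^###^#^#^###^#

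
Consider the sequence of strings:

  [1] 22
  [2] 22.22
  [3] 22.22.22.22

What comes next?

Each string is two copies of the previous one joined by '.'.
So the next term is two copies of 22.22.22.22 with '.' between the halves.

22.22.22.22.22.22.22.22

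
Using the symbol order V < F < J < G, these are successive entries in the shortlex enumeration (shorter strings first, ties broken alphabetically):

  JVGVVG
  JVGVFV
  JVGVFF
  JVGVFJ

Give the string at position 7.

JVGVJF

Continuing the enumeration 3 steps past JVGVFJ: JVGVFJ → JVGVFG → JVGVJV → (answer).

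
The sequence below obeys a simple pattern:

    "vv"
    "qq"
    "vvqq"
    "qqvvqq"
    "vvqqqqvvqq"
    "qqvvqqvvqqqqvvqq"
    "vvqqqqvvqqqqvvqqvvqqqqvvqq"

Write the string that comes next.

From term 3 onward, concatenate the second-to-last term with the last: vv·qq = vvqq, qq·vvqq = qqvvqq, …
The next term joins qqvvqqvvqqqqvvqq and vvqqqqvvqqqqvvqqvvqqqqvvqq.

qqvvqqvvqqqqvvqqvvqqqqvvqqqqvvqqvvqqqqvvqq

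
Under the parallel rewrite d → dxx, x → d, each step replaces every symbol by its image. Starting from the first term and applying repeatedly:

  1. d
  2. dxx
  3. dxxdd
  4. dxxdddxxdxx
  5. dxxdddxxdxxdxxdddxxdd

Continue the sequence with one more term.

dxxdddxxdxxdxxdddxxdddxxdddxxdxxdxxdddxxdxx

Replace each of the 21 characters of dxxdddxxdxxdxxdddxxdd in place — dxx d d dxx dxx dxx d d dxx d d dxx d d dxx dxx dxx d d dxx dxx — and concatenate.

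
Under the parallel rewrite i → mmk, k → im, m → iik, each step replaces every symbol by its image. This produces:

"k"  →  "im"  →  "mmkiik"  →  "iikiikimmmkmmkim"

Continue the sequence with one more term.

mmkmmkimmmkmmkimmmkiikiikiikimiikiikimmmkiik

φ(iikiikimmmkmmkim) expands symbol-by-symbol to mmk mmk im mmk mmk im mmk iik iik iik im iik iik im mmk iik; joining the 16 pieces gives the next term.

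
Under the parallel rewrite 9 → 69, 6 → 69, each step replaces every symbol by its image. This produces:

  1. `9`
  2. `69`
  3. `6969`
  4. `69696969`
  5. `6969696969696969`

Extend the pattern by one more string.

Replace each of the 16 characters of 6969696969696969 in place — 69 69 69 69 69 69 69 69 69 69 69 69 69 69 69 69 — and concatenate.

69696969696969696969696969696969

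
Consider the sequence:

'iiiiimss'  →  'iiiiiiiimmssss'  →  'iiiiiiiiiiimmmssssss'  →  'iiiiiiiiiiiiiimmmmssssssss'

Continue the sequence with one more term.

iiiiiiiiiiiiiiiiimmmmmssssssssss

Reading off run lengths: i runs 5, 8, 11, 14; m runs 1, 2, 3, 4; s runs 2, 4, 6, 8 — each is linear in n (n = 1, 2, …).
At n = 5 the blocks have lengths 17, 5, 10.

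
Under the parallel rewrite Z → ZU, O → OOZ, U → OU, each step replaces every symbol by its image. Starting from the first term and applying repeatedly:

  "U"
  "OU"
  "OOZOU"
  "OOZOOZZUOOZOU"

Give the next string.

OOZOOZZUOOZOOZZUZUOUOOZOOZZUOOZOU

Applying the rule to each of the 13 symbols of OOZOOZZUOOZOU gives the pieces OOZ OOZ ZU OOZ OOZ ZU ZU OU OOZ OOZ ZU OOZ OU, which concatenate to the answer.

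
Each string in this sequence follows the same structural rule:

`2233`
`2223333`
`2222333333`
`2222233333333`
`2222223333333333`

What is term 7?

2222222233333333333333

Each string has the form 2^{n+1} 3^{2n} (n = 1, 2, …).
At n = 7 the blocks have lengths 8, 14.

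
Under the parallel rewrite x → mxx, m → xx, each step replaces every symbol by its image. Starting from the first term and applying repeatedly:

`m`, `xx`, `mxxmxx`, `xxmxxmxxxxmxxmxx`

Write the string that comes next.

φ(xxmxxmxxxxmxxmxx) expands symbol-by-symbol to mxx mxx xx mxx mxx xx mxx mxx mxx mxx xx mxx mxx xx mxx mxx; joining the 16 pieces gives the next term.

mxxmxxxxmxxmxxxxmxxmxxmxxmxxxxmxxmxxxxmxxmxx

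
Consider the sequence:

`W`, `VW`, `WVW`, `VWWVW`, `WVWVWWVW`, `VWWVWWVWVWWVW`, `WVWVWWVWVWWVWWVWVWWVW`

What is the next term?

From term 3 onward, concatenate the second-to-last term with the last: W·VW = WVW, VW·WVW = VWWVW, …
So term 8 is VWWVWWVWVWWVW·WVWVWWVWVWWVWWVWVWWVW.

VWWVWWVWVWWVWWVWVWWVWVWWVWWVWVWWVW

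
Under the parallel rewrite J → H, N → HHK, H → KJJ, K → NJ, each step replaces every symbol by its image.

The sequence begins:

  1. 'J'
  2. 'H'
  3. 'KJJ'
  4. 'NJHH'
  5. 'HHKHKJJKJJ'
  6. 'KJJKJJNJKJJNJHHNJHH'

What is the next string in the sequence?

NJHHNJHHHHKHNJHHHHKHKJJKJJHHKHKJJKJJ

φ(KJJKJJNJKJJNJHHNJHH) expands symbol-by-symbol to NJ H H NJ H H HHK H NJ H H HHK H KJJ KJJ HHK H KJJ KJJ; joining the 19 pieces gives the next term.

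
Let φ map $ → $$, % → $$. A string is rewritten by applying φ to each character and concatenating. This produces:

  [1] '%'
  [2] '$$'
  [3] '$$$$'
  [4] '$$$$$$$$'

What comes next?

$$$$$$$$$$$$$$$$

Apply φ to $$$$$$$$ symbol by symbol: $→$$, $→$$, $→$$, $→$$, $→$$, $→$$, $→$$, $→$$; joined: $$ $$ $$ $$ $$ $$ $$ $$.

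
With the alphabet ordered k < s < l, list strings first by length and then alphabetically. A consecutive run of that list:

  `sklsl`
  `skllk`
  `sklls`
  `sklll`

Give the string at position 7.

Continuing the enumeration 3 steps past sklll: sklll → sskkk → sskks → (answer).

sskkl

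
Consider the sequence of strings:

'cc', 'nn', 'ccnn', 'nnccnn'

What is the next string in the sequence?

Each term (from the third on) is the two preceding terms concatenated in order: term 3 = cc·nn = ccnn.
Continuing: ccnn · nnccnn gives term 5.

ccnnnnccnn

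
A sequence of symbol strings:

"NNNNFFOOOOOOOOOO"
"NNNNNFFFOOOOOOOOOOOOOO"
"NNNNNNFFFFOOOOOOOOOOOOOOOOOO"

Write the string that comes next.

NNNNNNNFFFFFOOOOOOOOOOOOOOOOOOOOOO

The n-th term is n+2 N's then n F's then 4n+2 O's, where the shown terms are n = 2, 3, 4.
Setting n = 5 gives 7, 5, 22 characters in each block.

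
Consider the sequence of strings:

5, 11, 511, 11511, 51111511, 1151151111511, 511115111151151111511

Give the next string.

This is a Fibonacci-style word recurrence s(k) = s(k−2)·s(k−1): e.g. 5·11 = 511.
The next term joins 1151151111511 and 511115111151151111511.

1151151111511511115111151151111511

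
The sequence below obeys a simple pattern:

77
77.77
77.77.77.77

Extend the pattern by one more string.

77.77.77.77.77.77.77.77

Every step duplicates the string with '.' between the halves.
So the next term is two copies of 77.77.77.77 with '.' between the halves.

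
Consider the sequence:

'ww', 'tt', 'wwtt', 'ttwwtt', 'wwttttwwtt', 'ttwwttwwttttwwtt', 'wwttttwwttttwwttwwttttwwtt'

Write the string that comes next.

ttwwttwwttttwwttwwttttwwttttwwttwwttttwwtt

This is a Fibonacci-style word recurrence s(k) = s(k−2)·s(k−1): e.g. ww·tt = wwtt.
So term 8 is ttwwttwwttttwwtt·wwttttwwttttwwttwwttttwwtt.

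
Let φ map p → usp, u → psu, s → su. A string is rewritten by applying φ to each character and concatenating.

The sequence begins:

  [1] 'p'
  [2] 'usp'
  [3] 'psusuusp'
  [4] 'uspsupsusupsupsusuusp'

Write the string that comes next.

Rewriting the 21 symbols of uspsupsusupsupsusuusp one by one yields psu su usp su psu usp su psu su psu usp su psu usp su psu su psu psu su usp; concatenated:

psusuuspsupsuuspsupsusupsuuspsupsuuspsupsusupsupsusuusp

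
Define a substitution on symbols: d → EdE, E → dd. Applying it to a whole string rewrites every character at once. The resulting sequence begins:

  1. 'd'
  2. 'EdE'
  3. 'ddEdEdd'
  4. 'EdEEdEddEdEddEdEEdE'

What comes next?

ddEdEddddEdEddEdEEdEddEdEddEdEEdEddEdEddddEdEdd

φ(EdEEdEddEdEddEdEEdE) expands symbol-by-symbol to dd EdE dd dd EdE dd EdE EdE dd EdE dd EdE EdE dd EdE dd dd EdE dd; joining the 19 pieces gives the next term.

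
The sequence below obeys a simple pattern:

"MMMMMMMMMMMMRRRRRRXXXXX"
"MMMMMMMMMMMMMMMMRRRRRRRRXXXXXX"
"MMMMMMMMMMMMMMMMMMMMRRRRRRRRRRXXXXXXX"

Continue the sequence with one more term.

MMMMMMMMMMMMMMMMMMMMMMMMRRRRRRRRRRRRXXXXXXXX

The n-th term is 4n M's then 2n R's then n+2 X's, where the shown terms are n = 3, 4, 5.
At n = 6 the blocks have lengths 24, 12, 8.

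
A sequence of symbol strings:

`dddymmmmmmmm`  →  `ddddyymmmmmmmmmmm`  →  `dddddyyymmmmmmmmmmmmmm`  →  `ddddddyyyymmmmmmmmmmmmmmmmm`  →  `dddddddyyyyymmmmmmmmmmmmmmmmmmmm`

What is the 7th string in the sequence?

Term n consists of n+1 d's, followed by n-1 y's, followed by 3n+2 m's, where the shown terms are n = 2, 3, 4, 5, 6.
At n = 8 the blocks have lengths 9, 7, 26.

dddddddddyyyyyyymmmmmmmmmmmmmmmmmmmmmmmmmm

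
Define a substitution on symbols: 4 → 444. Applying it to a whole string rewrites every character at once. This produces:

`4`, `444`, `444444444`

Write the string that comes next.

Apply φ to 444444444 symbol by symbol: 4→444, 4→444, 4→444, 4→444, 4→444, 4→444, 4→444, 4→444, 4→444; joined: 444 444 444 444 444 444 444 444 444.

444444444444444444444444444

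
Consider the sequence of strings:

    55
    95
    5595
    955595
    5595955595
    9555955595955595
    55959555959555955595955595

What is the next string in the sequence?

Each term (from the third on) is the two preceding terms concatenated in order: term 3 = 55·95 = 5595.
So term 8 is 9555955595955595·55959555959555955595955595.

955595559595559555959555959555955595955595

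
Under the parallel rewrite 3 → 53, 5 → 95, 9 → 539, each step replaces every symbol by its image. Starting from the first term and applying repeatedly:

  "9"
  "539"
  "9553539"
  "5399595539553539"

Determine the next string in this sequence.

9553539539955399595535399595539553539

Applying the rule to each of the 16 symbols of 5399595539553539 gives the pieces 95 53 539 539 95 539 95 95 53 539 95 95 53 95 53 539, which concatenate to the answer.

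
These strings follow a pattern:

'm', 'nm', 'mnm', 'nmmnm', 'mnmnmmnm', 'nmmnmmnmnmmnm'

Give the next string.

Each term (from the third on) is the two preceding terms concatenated in order: term 3 = m·nm = mnm.
Continuing: mnmnmmnm · nmmnmmnmnmmnm gives term 7.

mnmnmmnmnmmnmmnmnmmnm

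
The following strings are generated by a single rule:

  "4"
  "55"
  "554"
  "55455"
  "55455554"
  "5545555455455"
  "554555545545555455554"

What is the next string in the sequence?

5545555455455554555545545555455455

This is a Fibonacci-style word recurrence s(k) = s(k−1)·s(k−2): e.g. 55·4 = 554.
So term 8 is 554555545545555455554·5545555455455.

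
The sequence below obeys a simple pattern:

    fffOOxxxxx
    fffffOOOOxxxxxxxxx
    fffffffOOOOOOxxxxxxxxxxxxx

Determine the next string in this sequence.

Each string has the form f^{2n+1} O^{2n} x^{4n+1} (n = 1, 2, …).
At n = 4 the blocks have lengths 9, 8, 17.

fffffffffOOOOOOOOxxxxxxxxxxxxxxxxx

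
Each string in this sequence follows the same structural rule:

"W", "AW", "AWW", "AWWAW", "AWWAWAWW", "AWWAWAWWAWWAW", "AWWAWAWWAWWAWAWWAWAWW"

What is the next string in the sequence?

Each term (from the third on) is the previous term followed by the one before it: term 3 = AW·W = AWW.
The next term joins AWWAWAWWAWWAWAWWAWAWW and AWWAWAWWAWWAW.

AWWAWAWWAWWAWAWWAWAWWAWWAWAWWAWWAW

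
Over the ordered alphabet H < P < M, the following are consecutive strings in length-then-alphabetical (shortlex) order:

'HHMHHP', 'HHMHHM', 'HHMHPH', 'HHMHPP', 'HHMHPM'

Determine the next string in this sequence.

HHMHMH

Find the rightmost character of HHMHPM below M, bump it to the next letter, and reset everything to its right to H.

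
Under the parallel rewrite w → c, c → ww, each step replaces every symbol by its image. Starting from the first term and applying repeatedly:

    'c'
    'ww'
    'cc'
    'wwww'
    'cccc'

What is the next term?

Rewriting each symbol of cccc: c→ww, c→ww, c→ww, c→ww, which concatenates to ww ww ww ww.

wwwwwwww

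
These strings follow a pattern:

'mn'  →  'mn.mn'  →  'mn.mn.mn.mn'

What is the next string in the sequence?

mn.mn.mn.mn.mn.mn.mn.mn

Every step duplicates the string with '.' between the halves.
One more doubling of mn.mn.mn.mn gives the answer.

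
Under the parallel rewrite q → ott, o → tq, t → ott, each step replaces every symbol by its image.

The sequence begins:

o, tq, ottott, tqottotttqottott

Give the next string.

Applying the rule to each of the 16 symbols of tqottotttqottott gives the pieces ott ott tq ott ott tq ott ott ott ott tq ott ott tq ott ott, which concatenate to the answer.

ottotttqottotttqottottottotttqottotttqottott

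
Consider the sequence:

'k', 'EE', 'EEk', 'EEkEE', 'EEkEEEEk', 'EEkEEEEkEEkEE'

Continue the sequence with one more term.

EEkEEEEkEEkEEEEkEEEEk

This is a Fibonacci-style word recurrence s(k) = s(k−1)·s(k−2): e.g. EE·k = EEk.
The next term joins EEkEEEEkEEkEE and EEkEEEEk.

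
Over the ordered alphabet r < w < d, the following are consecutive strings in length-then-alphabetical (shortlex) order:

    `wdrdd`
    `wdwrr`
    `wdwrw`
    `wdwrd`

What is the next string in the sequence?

wdwwr

The successor of wdwrd increments the rightmost position that isn't already d and resets every position after it to r.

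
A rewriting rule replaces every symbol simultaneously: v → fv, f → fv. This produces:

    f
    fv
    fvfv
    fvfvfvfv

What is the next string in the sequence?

fvfvfvfvfvfvfvfv

Expanding fvfvfvfv: f→fv, v→fv, f→fv, v→fv, f→fv, v→fv, f→fv, v→fv. Concatenated: fv fv fv fv fv fv fv fv.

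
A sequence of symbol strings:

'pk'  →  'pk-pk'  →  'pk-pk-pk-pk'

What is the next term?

Every step duplicates the string with '-' between the halves.
Doubling pk-pk-pk-pk with '-' between the halves:

pk-pk-pk-pk-pk-pk-pk-pk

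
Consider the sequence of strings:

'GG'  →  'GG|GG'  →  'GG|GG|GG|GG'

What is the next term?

s(k+1) = s(k)·|·s(k) — each term doubles the last with '|' between the halves.
One more doubling of GG|GG|GG|GG gives the answer.

GG|GG|GG|GG|GG|GG|GG|GG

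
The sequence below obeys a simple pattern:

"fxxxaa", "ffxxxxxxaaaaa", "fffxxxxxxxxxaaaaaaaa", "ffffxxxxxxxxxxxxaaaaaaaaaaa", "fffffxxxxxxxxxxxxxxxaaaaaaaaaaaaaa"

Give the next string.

Each string has the form f^{n} x^{3n} a^{3n-1} (n = 1, 2, …).
At n = 6 the blocks have lengths 6, 18, 17.

ffffffxxxxxxxxxxxxxxxxxxaaaaaaaaaaaaaaaaa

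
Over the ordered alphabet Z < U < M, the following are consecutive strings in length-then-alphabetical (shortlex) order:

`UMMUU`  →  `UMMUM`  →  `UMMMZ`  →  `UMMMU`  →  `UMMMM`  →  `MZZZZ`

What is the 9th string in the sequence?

MZZUZ

Stepping forward 3 times from MZZZZ: MZZZZ → MZZZU → MZZZM, then the target.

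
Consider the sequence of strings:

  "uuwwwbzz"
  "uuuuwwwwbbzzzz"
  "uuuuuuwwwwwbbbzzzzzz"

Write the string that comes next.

Each string has the form u^{2n} w^{n+2} b^{n} z^{2n} (n = 1, 2, …).
At n = 4 the blocks have lengths 8, 6, 4, 8.

uuuuuuuuwwwwwwbbbbzzzzzzzz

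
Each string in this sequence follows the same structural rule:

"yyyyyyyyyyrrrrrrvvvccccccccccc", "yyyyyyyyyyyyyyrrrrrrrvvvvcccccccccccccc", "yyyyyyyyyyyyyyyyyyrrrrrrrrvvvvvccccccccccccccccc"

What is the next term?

yyyyyyyyyyyyyyyyyyyyyyrrrrrrrrrvvvvvvcccccccccccccccccccc

The n-th term is 4n-2 y's then n+3 r's then n v's then 3n+2 c's, where the shown terms are n = 3, 4, 5.
For the next term, n = 6, so the run lengths are 22, 9, 6, 20.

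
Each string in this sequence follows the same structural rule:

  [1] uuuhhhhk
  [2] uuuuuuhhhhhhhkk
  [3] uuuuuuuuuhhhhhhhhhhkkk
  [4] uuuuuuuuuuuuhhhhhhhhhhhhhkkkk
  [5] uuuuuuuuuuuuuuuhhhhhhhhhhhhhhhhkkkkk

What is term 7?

uuuuuuuuuuuuuuuuuuuuuhhhhhhhhhhhhhhhhhhhhhhkkkkkkk

Reading off run lengths: u runs 3, 6, 9, 12, 15; h runs 4, 7, 10, 13, 16; k runs 1, 2, 3, 4, 5 — each is linear in n (n = 1, 2, …).
Setting n = 7 gives 21, 22, 7 characters in each block.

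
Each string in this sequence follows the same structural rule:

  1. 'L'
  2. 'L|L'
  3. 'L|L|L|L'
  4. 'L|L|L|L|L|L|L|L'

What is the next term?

Every step duplicates the string with '|' between the halves.
One more doubling of L|L|L|L|L|L|L|L gives the answer.

L|L|L|L|L|L|L|L|L|L|L|L|L|L|L|L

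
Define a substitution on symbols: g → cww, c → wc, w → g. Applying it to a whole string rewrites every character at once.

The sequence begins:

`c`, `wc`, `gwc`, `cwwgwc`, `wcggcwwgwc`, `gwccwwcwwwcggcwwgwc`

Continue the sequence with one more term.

Rewriting the 19 symbols of gwccwwcwwwcggcwwgwc one by one yields cww g wc wc g g wc g g g wc cww cww wc g g cww g wc; concatenated:

cwwgwcwcggwcgggwccwwcwwwcggcwwgwc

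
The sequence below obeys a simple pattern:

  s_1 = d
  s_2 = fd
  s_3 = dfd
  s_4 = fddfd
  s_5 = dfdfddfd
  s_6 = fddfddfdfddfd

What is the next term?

From term 3 onward, concatenate the second-to-last term with the last: d·fd = dfd, fd·dfd = fddfd, …
So term 7 is dfdfddfd·fddfddfdfddfd.

dfdfddfdfddfddfdfddfd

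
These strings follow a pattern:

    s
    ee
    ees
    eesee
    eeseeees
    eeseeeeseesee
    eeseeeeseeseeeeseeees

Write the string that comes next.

eeseeeeseeseeeeseeeeseeseeeeseesee

Each term (from the third on) is the previous term followed by the one before it: term 3 = ee·s = ees.
The next term joins eeseeeeseeseeeeseeees and eeseeeeseesee.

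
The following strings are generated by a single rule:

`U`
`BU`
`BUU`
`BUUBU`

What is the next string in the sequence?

BUUBUBUU

This is a Fibonacci-style word recurrence s(k) = s(k−1)·s(k−2): e.g. BU·U = BUU.
Continuing: BUUBU · BUU gives term 5.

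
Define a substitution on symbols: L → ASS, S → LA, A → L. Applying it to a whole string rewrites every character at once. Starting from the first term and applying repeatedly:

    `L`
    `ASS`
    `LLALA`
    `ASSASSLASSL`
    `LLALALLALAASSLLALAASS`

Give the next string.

ASSASSLASSLASSASSLASSLLLALAASSASSLASSLLLALA

Applying the rule to each of the 21 symbols of LLALALLALAASSLLALAASS gives the pieces ASS ASS L ASS L ASS ASS L ASS L L LA LA ASS ASS L ASS L L LA LA, which concatenate to the answer.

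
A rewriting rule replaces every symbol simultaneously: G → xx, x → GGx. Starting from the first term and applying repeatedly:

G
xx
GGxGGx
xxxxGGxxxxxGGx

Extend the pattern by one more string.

Rewriting the 14 symbols of xxxxGGxxxxxGGx one by one yields GGx GGx GGx GGx xx xx GGx GGx GGx GGx GGx xx xx GGx; concatenated:

GGxGGxGGxGGxxxxxGGxGGxGGxGGxGGxxxxxGGx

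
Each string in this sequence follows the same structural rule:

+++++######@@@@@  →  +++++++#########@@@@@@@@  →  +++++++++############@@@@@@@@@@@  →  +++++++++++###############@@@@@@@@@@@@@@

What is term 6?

+++++++++++++++#####################@@@@@@@@@@@@@@@@@@@@

The n-th term is 2n+3 +'s then 3n+3 #'s then 3n+2 @'s (n = 1, 2, …).
For term 6, n = 6, so the run lengths are 15, 21, 20.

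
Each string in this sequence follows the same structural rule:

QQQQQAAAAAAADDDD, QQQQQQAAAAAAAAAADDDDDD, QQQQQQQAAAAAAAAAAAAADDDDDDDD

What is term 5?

QQQQQQQQQAAAAAAAAAAAAAAAAAAADDDDDDDDDDDD

Term n consists of n+3 Q's, followed by 3n+1 A's, followed by 2n D's, where the shown terms are n = 2, 3, 4.
For term 5, n = 6, so the run lengths are 9, 19, 12.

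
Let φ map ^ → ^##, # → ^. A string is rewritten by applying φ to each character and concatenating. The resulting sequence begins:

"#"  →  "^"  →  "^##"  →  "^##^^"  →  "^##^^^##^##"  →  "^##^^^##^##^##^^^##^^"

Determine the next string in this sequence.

Replace each of the 21 characters of ^##^^^##^##^##^^^##^^ in place — ^## ^ ^ ^## ^## ^## ^ ^ ^## ^ ^ ^## ^ ^ ^## ^## ^## ^ ^ ^## ^## — and concatenate.

^##^^^##^##^##^^^##^^^##^^^##^##^##^^^##^##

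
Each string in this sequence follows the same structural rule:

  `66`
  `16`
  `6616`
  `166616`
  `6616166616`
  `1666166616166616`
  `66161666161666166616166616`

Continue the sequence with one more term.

166616661616661666161666161666166616166616

This is a Fibonacci-style word recurrence s(k) = s(k−2)·s(k−1): e.g. 66·16 = 6616.
The next term joins 1666166616166616 and 66161666161666166616166616.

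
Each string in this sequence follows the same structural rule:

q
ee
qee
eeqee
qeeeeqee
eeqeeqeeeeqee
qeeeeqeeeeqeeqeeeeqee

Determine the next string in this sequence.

eeqeeqeeeeqeeqeeeeqeeeeqeeqeeeeqee

This is a Fibonacci-style word recurrence s(k) = s(k−2)·s(k−1): e.g. q·ee = qee.
So term 8 is eeqeeqeeeeqee·qeeeeqeeeeqeeqeeeeqee.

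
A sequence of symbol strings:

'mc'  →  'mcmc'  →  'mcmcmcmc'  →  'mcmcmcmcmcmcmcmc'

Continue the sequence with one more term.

Every step duplicates the string.
Doubling mcmcmcmcmcmcmcmc:

mcmcmcmcmcmcmcmcmcmcmcmcmcmcmcmc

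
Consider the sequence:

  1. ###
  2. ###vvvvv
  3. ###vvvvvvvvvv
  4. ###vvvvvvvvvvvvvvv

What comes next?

The strings grow by a fixed suffix vvvvv each time.
Applying this once more to ###vvvvvvvvvvvvvvv:

###vvvvvvvvvvvvvvvvvvvv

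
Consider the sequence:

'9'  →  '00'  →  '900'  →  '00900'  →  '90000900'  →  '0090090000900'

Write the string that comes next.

This is a Fibonacci-style word recurrence s(k) = s(k−2)·s(k−1): e.g. 9·00 = 900.
So term 7 is 90000900·0090090000900.

900009000090090000900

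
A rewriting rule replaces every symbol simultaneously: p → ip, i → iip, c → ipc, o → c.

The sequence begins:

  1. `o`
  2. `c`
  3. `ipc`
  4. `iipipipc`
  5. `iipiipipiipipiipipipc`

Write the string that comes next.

Replace each of the 21 characters of iipiipipiipipiipipipc in place — iip iip ip iip iip ip iip ip iip iip ip iip ip iip iip ip iip ip iip ip ipc — and concatenate.

iipiipipiipiipipiipipiipiipipiipipiipiipipiipipiipipipc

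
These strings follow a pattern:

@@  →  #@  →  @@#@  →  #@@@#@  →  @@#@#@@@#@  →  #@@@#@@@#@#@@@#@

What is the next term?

@@#@#@@@#@#@@@#@@@#@#@@@#@

From term 3 onward, concatenate the second-to-last term with the last: @@·#@ = @@#@, #@·@@#@ = #@@@#@, …
So term 7 is @@#@#@@@#@·#@@@#@@@#@#@@@#@.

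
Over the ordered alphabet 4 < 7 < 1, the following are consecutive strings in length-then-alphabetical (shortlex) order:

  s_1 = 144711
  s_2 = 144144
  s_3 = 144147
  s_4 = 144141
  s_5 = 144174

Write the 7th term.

144171

Stepping forward 2 times from 144174: 144174 → 144177, then the target.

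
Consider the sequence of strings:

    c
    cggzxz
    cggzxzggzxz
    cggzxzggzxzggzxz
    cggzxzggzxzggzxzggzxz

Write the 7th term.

cggzxzggzxzggzxzggzxzggzxzggzxz

Every step adds ggzxz to the end: s(k+1) = s(k)·ggzxz.
From cggzxzggzxzggzxzggzxz, 2 further steps: cggzxzggzxzggzxzggzxz → cggzxzggzxzggzxzggzxzggzxz → (answer).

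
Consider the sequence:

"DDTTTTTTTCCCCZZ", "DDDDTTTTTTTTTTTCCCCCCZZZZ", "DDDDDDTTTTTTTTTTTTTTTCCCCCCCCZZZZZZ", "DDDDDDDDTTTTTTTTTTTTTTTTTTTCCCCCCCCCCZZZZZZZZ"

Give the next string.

DDDDDDDDDDTTTTTTTTTTTTTTTTTTTTTTTCCCCCCCCCCCCZZZZZZZZZZ

The n-th term is 2n D's then 4n+3 T's then 2n+2 C's then 2n Z's (n = 1, 2, …).
At n = 5 the blocks have lengths 10, 23, 12, 10.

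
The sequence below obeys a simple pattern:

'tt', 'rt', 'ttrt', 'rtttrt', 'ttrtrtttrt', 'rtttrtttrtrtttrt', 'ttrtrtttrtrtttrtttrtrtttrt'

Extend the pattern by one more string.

rtttrtttrtrtttrtttrtrtttrtrtttrtttrtrtttrt

This is a Fibonacci-style word recurrence s(k) = s(k−2)·s(k−1): e.g. tt·rt = ttrt.
The next term joins rtttrtttrtrtttrt and ttrtrtttrtrtttrtttrtrtttrt.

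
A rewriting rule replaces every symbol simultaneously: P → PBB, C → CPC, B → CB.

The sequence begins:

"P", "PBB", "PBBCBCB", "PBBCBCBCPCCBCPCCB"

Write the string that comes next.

PBBCBCBCPCCBCPCCBCPCPBBCPCCPCCBCPCPBBCPCCPCCB

Replace each of the 17 characters of PBBCBCBCPCCBCPCCB in place — PBB CB CB CPC CB CPC CB CPC PBB CPC CPC CB CPC PBB CPC CPC CB — and concatenate.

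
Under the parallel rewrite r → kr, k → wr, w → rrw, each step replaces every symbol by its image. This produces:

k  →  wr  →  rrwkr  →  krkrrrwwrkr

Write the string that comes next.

Apply φ to krkrrrwwrkr symbol by symbol: k→wr, r→kr, k→wr, r→kr, r→kr, r→kr, w→rrw, w→rrw, r→kr, k→wr, r→kr; joined: wr kr wr kr kr kr rrw rrw kr wr kr.

wrkrwrkrkrkrrrwrrwkrwrkr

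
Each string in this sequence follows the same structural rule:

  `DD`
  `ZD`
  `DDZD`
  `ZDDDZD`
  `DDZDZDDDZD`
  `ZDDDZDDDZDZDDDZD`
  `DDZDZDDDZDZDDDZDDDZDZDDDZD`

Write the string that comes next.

Each term (from the third on) is the two preceding terms concatenated in order: term 3 = DD·ZD = DDZD.
The next term joins ZDDDZDDDZDZDDDZD and DDZDZDDDZDZDDDZDDDZDZDDDZD.

ZDDDZDDDZDZDDDZDDDZDZDDDZDZDDDZDDDZDZDDDZD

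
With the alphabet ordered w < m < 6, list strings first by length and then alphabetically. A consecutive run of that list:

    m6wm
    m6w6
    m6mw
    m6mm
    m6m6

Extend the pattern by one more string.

Treat m6m6 as a base-3 numeral over the given alphabet and add one, carrying through any trailing 6's.

m66w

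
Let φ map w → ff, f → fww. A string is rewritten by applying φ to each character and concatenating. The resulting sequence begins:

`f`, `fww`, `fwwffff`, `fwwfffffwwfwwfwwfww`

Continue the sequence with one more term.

Rewriting the 19 symbols of fwwfffffwwfwwfwwfww one by one yields fww ff ff fww fww fww fww fww ff ff fww ff ff fww ff ff fww ff ff; concatenated:

fwwfffffwwfwwfwwfwwfwwfffffwwfffffwwfffffwwffff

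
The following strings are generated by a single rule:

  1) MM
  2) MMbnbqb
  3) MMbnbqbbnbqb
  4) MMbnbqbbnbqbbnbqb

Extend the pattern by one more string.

The strings grow by a fixed suffix bnbqb each time.
Applying this once more to MMbnbqbbnbqbbnbqb:

MMbnbqbbnbqbbnbqbbnbqb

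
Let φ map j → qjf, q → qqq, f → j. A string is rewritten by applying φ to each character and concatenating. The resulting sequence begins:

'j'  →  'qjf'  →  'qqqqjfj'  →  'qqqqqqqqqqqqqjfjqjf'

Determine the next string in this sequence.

qqqqqqqqqqqqqqqqqqqqqqqqqqqqqqqqqqqqqqqqjfjqjfqqqqjfj

φ(qqqqqqqqqqqqqjfjqjf) expands symbol-by-symbol to qqq qqq qqq qqq qqq qqq qqq qqq qqq qqq qqq qqq qqq qjf j qjf qqq qjf j; joining the 19 pieces gives the next term.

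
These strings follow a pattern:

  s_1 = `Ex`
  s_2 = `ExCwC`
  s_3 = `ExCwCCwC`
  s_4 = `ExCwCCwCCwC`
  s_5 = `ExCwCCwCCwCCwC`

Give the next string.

ExCwCCwCCwCCwCCwC

The strings grow by a fixed suffix CwC each time.
So the next term is ExCwCCwCCwCCwC·CwC.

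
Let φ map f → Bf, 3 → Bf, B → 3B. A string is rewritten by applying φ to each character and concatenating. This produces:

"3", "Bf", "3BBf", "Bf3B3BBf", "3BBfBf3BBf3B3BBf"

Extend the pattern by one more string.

Applying the rule to each of the 16 symbols of 3BBfBf3BBf3B3BBf gives the pieces Bf 3B 3B Bf 3B Bf Bf 3B 3B Bf Bf 3B Bf 3B 3B Bf, which concatenate to the answer.

Bf3B3BBf3BBfBf3B3BBfBf3BBf3B3BBf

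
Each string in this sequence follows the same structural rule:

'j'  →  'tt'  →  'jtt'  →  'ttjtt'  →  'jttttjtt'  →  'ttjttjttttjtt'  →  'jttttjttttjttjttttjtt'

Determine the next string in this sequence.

From term 3 onward, concatenate the second-to-last term with the last: j·tt = jtt, tt·jtt = ttjtt, …
So term 8 is ttjttjttttjtt·jttttjttttjttjttttjtt.

ttjttjttttjttjttttjttttjttjttttjtt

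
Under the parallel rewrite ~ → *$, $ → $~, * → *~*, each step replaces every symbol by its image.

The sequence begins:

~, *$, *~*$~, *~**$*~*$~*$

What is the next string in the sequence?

*~**$*~**~*$~*~**$*~*$~*$*~*$~

Expanding *~**$*~*$~*$: *→*~*, ~→*$, *→*~*, *→*~*, $→$~, *→*~*, ~→*$, *→*~*, $→$~, ~→*$, *→*~*, $→$~. Concatenated: *~* *$ *~* *~* $~ *~* *$ *~* $~ *$ *~* $~.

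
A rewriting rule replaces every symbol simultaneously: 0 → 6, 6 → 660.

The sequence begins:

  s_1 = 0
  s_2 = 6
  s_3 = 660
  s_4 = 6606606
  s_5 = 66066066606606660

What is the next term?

Replace each of the 17 characters of 66066066606606660 in place — 660 660 6 660 660 6 660 660 660 6 660 660 6 660 660 660 6 — and concatenate.

66066066606606660660660666066066606606606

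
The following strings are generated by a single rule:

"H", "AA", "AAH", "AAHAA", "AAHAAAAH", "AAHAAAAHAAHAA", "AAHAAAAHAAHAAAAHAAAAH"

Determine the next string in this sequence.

This is a Fibonacci-style word recurrence s(k) = s(k−1)·s(k−2): e.g. AA·H = AAH.
Continuing: AAHAAAAHAAHAAAAHAAAAH · AAHAAAAHAAHAA gives term 8.

AAHAAAAHAAHAAAAHAAAAHAAHAAAAHAAHAA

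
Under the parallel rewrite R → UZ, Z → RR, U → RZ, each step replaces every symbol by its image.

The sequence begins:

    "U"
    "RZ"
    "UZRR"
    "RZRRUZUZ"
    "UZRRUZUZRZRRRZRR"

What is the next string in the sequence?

RZRRUZUZRZRRRZRRUZRRUZUZUZRRUZUZ

Replace each of the 16 characters of UZRRUZUZRZRRRZRR in place — RZ RR UZ UZ RZ RR RZ RR UZ RR UZ UZ UZ RR UZ UZ — and concatenate.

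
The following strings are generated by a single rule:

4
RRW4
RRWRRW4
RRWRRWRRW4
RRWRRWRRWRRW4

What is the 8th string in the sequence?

Each term is the previous one with RRW prepended.
From RRWRRWRRWRRW4, 3 further steps: RRWRRWRRWRRW4 → RRWRRWRRWRRWRRW4 → RRWRRWRRWRRWRRWRRW4 → (answer).

RRWRRWRRWRRWRRWRRWRRW4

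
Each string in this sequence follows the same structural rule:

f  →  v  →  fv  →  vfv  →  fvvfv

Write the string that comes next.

Each term (from the third on) is the two preceding terms concatenated in order: term 3 = f·v = fv.
Continuing: vfv · fvvfv gives term 6.

vfvfvvfv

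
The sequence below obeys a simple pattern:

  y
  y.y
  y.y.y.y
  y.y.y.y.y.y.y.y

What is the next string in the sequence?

s(k+1) = s(k)·.·s(k) — each term doubles the last with '.' between the halves.
One more doubling of y.y.y.y.y.y.y.y gives the answer.

y.y.y.y.y.y.y.y.y.y.y.y.y.y.y.y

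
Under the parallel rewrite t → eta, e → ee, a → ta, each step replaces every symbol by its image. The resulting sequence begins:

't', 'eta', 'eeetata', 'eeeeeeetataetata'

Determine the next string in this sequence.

Rewriting the 16 symbols of eeeeeeetataetata one by one yields ee ee ee ee ee ee ee eta ta eta ta ee eta ta eta ta; concatenated:

eeeeeeeeeeeeeeetataetataeeetataetata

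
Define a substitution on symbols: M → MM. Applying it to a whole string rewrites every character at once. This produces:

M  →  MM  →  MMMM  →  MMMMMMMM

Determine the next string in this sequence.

Expanding MMMMMMMM: M→MM, M→MM, M→MM, M→MM, M→MM, M→MM, M→MM, M→MM. Concatenated: MM MM MM MM MM MM MM MM.

MMMMMMMMMMMMMMMM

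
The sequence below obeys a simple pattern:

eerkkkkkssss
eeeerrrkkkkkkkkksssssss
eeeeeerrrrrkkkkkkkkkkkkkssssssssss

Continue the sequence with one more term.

The n-th term is 2n e's then 2n-1 r's then 4n+1 k's then 3n+1 s's (n = 1, 2, …).
At n = 4 the blocks have lengths 8, 7, 17, 13.

eeeeeeeerrrrrrrkkkkkkkkkkkkkkkkksssssssssssss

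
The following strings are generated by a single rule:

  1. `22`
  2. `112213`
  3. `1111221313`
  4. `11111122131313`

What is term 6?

1111111111221313131313

s(k+1) = 11·s(k)·13, so each term gains 11 as a prefix and 13 as a suffix.
From 11111122131313, 2 further steps: 11111122131313 → 111111112213131313 → (answer).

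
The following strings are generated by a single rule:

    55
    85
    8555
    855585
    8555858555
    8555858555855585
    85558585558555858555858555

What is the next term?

855585855585558585558585558555858555855585

Each term (from the third on) is the previous term followed by the one before it: term 3 = 85·55 = 8555.
The next term joins 85558585558555858555858555 and 8555858555855585.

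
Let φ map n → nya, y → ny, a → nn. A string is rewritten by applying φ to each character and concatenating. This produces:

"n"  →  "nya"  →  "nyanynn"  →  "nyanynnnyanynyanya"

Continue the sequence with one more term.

nyanynnnyanynyanyanyanynnnyanynyanynnnyanynn

Applying the rule to each of the 18 symbols of nyanynnnyanynyanya gives the pieces nya ny nn nya ny nya nya nya ny nn nya ny nya ny nn nya ny nn, which concatenate to the answer.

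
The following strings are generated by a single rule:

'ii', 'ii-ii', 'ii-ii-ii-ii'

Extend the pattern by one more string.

Every step duplicates the string with '-' between the halves.
Doubling ii-ii-ii-ii with '-' between the halves:

ii-ii-ii-ii-ii-ii-ii-ii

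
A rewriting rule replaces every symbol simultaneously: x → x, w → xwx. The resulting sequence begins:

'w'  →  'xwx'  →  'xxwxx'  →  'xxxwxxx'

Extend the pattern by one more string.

Apply φ to xxxwxxx symbol by symbol: x→x, x→x, x→x, w→xwx, x→x, x→x, x→x; joined: x x x xwx x x x.

xxxxwxxxx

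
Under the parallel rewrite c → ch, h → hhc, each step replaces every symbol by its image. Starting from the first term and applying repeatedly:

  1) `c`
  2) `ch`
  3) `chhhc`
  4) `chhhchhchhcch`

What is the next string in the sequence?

Rewriting the 13 symbols of chhhchhchhcch one by one yields ch hhc hhc hhc ch hhc hhc ch hhc hhc ch ch hhc; concatenated:

chhhchhchhcchhhchhcchhhchhcchchhhc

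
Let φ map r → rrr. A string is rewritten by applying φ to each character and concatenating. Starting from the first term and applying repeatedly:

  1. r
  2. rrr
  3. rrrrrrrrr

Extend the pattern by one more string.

rrrrrrrrrrrrrrrrrrrrrrrrrrr

Expanding rrrrrrrrr: r→rrr, r→rrr, r→rrr, r→rrr, r→rrr, r→rrr, r→rrr, r→rrr, r→rrr. Concatenated: rrr rrr rrr rrr rrr rrr rrr rrr rrr.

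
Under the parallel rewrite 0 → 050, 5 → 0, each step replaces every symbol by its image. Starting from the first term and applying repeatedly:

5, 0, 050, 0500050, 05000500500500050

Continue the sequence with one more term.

Replace each of the 17 characters of 05000500500500050 in place — 050 0 050 050 050 0 050 050 0 050 050 0 050 050 050 0 050 — and concatenate.

05000500500500050050005005000500500500050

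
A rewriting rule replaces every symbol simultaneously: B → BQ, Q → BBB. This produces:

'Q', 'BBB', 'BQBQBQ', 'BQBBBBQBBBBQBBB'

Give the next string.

Rewriting the 15 symbols of BQBBBBQBBBBQBBB one by one yields BQ BBB BQ BQ BQ BQ BBB BQ BQ BQ BQ BBB BQ BQ BQ; concatenated:

BQBBBBQBQBQBQBBBBQBQBQBQBBBBQBQBQ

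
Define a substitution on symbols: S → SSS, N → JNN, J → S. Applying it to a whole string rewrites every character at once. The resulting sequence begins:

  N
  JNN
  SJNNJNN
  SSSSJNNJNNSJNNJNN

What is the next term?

Rewriting the 17 symbols of SSSSJNNJNNSJNNJNN one by one yields SSS SSS SSS SSS S JNN JNN S JNN JNN SSS S JNN JNN S JNN JNN; concatenated:

SSSSSSSSSSSSSJNNJNNSJNNJNNSSSSJNNJNNSJNNJNN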